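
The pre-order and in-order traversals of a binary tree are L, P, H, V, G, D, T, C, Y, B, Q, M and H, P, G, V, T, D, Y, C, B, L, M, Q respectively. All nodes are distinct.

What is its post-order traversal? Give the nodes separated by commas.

H, G, T, Y, B, C, D, V, P, M, Q, L

The first element of pre-order is the root; it splits in-order into left and right subtrees.
Root L: left subtree has 9 nodes {H, P, G, V, T, D, Y, C, B}, right has 2 {M, Q}.
  Root P: left subtree has 1 node {H}, right has 7 {G, V, T, D, Y, C, B}.
    Root V: left subtree has 1 node {G}, right has 5 {T, D, Y, C, B}.
      Root D: left subtree has 1 node {T}, right has 3 {Y, C, B}.
        Root C: left subtree has 1 node {Y}, right has 1 {B}.
  Root Q: left subtree has 1 node {M}, right has 0 { }.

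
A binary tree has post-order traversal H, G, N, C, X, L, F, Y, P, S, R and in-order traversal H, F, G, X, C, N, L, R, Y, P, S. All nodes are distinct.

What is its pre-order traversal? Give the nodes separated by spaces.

The last element of post-order is the root; it splits in-order into left and right subtrees.
Root R: left subtree has 7 nodes {H, F, G, X, C, N, L}, right has 3 {Y, P, S}.
  Root F: left subtree has 1 node {H}, right has 5 {G, X, C, N, L}.
    Root L: left subtree has 4 nodes {G, X, C, N}, right has 0 { }.
      Root X: left subtree has 1 node {G}, right has 2 {C, N}.
        Root C: left subtree has 0 nodes { }, right has 1 {N}.
  Root S: left subtree has 2 nodes {Y, P}, right has 0 { }.
    Root P: left subtree has 1 node {Y}, right has 0 { }.

R F H L X G C N S P Y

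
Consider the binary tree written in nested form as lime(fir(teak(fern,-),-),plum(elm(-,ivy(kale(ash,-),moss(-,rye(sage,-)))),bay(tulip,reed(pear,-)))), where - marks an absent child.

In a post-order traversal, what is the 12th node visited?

pear

Post-order visits the left subtree, then the right subtree, then the node.
At lime: go left to fir.
  At fir: go left to teak.
    At teak: go left to fern.
      fern is a leaf — visit fern.
    At teak: no right child.
    Visit teak.
  At fir: no right child.
  Visit fir.
At lime: go right to plum.
  At plum: go left to elm.
    At elm: no left child.
    At elm: go right to ivy.
      At ivy: go left to kale.
        At kale: go left to ash.
          ash is a leaf — visit ash.
        At kale: no right child.
        Visit kale.
      At ivy: go right to moss.
        At moss: no left child.
        At moss: go right to rye.
          At rye: go left to sage.
            sage is a leaf — visit sage.
          At rye: no right child.
          Visit rye.
        Visit moss.
      Visit ivy.
    Visit elm.
  At plum: go right to bay.
    At bay: go left to tulip.
      tulip is a leaf — visit tulip.
    At bay: go right to reed.
      At reed: go left to pear.
        pear is a leaf — visit pear.
      At reed: no right child.
      Visit reed.
    Visit bay.
  Visit plum.
Visit lime.
Full post-order sequence: fern, teak, fir, ash, kale, sage, rye, moss, ivy, elm, tulip, pear, reed, bay, plum, lime.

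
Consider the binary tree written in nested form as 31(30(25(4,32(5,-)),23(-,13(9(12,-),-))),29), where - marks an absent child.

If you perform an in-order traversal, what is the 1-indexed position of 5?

3

In-order visits the left subtree, then the node, then the right subtree.
At 31: go left to 30.
  At 30: go left to 25.
    At 25: go left to 4.
      4 is a leaf — visit 4.
    Visit 25.
    At 25: go right to 32.
      At 32: go left to 5.
        5 is a leaf — visit 5.
      Visit 32.
      At 32: no right child.
  Visit 30.
  At 30: go right to 23.
    At 23: no left child.
    Visit 23.
    At 23: go right to 13.
      At 13: go left to 9.
        At 9: go left to 12.
          12 is a leaf — visit 12.
        Visit 9.
        At 9: no right child.
      Visit 13.
      At 13: no right child.
Visit 31.
At 31: go right to 29.
  29 is a leaf — visit 29.
Full in-order sequence: 4, 25, 5, 32, 30, 23, 12, 9, 13, 31, 29.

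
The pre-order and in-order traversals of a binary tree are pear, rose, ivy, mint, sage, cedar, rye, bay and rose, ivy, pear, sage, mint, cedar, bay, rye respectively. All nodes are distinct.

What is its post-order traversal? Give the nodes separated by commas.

ivy, rose, sage, bay, rye, cedar, mint, pear

The first element of pre-order is the root; it splits in-order into left and right subtrees.
Root pear: left subtree has 2 nodes {rose, ivy}, right has 5 {sage, mint, cedar, bay, rye}.
  Root rose: left subtree has 0 nodes { }, right has 1 {ivy}.
  Root mint: left subtree has 1 node {sage}, right has 3 {cedar, bay, rye}.
    Root cedar: left subtree has 0 nodes { }, right has 2 {bay, rye}.
      Root rye: left subtree has 1 node {bay}, right has 0 { }.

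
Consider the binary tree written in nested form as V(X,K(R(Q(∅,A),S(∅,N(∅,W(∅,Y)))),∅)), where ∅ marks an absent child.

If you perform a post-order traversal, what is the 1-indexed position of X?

1

Post-order visits the left subtree, then the right subtree, then the node.
At V: go left to X.
  X is a leaf — visit X.
At V: go right to K.
  At K: go left to R.
    At R: go left to Q.
      At Q: no left child.
      At Q: go right to A.
        A is a leaf — visit A.
      Visit Q.
    At R: go right to S.
      At S: no left child.
      At S: go right to N.
        At N: no left child.
        At N: go right to W.
          At W: no left child.
          At W: go right to Y.
            Y is a leaf — visit Y.
          Visit W.
        Visit N.
      Visit S.
    Visit R.
  At K: no right child.
  Visit K.
Visit V.
Full post-order sequence: X, A, Q, Y, W, N, S, R, K, V.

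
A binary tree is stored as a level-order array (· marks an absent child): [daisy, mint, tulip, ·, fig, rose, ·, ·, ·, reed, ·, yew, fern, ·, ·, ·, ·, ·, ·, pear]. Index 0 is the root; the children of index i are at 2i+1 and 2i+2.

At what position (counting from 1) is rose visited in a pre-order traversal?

7

Pre-order visits the node, then its left subtree, then its right subtree.
Visit daisy.
At daisy: go left to mint.
  Visit mint.
  At mint: no left child.
  At mint: go right to fig.
    Visit fig.
    At fig: go left to reed.
      Visit reed.
      At reed: go left to pear.
        pear is a leaf — visit pear.
      At reed: no right child.
    At fig: no right child.
At daisy: go right to tulip.
  Visit tulip.
  At tulip: go left to rose.
    Visit rose.
    At rose: go left to yew.
      yew is a leaf — visit yew.
    At rose: go right to fern.
      fern is a leaf — visit fern.
  At tulip: no right child.
Full pre-order sequence: daisy, mint, fig, reed, pear, tulip, rose, yew, fern.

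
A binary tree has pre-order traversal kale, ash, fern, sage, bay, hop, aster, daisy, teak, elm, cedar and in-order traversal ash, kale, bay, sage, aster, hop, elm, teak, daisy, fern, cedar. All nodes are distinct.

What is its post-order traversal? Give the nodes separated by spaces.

ash bay aster elm teak daisy hop sage cedar fern kale

The first element of pre-order is the root; it splits in-order into left and right subtrees.
Root kale: left subtree has 1 node {ash}, right has 9 {bay, sage, aster, hop, elm, teak, daisy, fern, cedar}.
  Root fern: left subtree has 7 nodes {bay, sage, aster, hop, elm, teak, daisy}, right has 1 {cedar}.
    Root sage: left subtree has 1 node {bay}, right has 5 {aster, hop, elm, teak, daisy}.
      Root hop: left subtree has 1 node {aster}, right has 3 {elm, teak, daisy}.
        Root daisy: left subtree has 2 nodes {elm, teak}, right has 0 { }.
          Root teak: left subtree has 1 node {elm}, right has 0 { }.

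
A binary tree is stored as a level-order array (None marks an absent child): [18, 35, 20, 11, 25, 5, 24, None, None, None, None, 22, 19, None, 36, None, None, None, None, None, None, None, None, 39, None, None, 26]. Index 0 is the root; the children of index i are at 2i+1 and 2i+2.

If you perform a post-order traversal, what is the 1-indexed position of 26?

Post-order visits the left subtree, then the right subtree, then the node.
At 18: go left to 35.
  At 35: go left to 11.
    11 is a leaf — visit 11.
  At 35: go right to 25.
    25 is a leaf — visit 25.
  Visit 35.
At 18: go right to 20.
  At 20: go left to 5.
    At 5: go left to 22.
      At 22: go left to 39.
        39 is a leaf — visit 39.
      At 22: no right child.
      Visit 22.
    At 5: go right to 19.
      At 19: no left child.
      At 19: go right to 26.
        26 is a leaf — visit 26.
      Visit 19.
    Visit 5.
  At 20: go right to 24.
    At 24: no left child.
    At 24: go right to 36.
      36 is a leaf — visit 36.
    Visit 24.
  Visit 20.
Visit 18.
Full post-order sequence: 11, 25, 35, 39, 22, 26, 19, 5, 36, 24, 20, 18.

6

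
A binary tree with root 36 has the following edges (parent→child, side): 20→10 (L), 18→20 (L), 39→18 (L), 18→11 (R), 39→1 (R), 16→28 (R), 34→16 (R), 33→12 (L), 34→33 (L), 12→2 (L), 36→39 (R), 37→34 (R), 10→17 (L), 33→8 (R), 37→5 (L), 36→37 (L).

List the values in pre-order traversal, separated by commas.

36, 37, 5, 34, 33, 12, 2, 8, 16, 28, 39, 18, 20, 10, 17, 11, 1

Pre-order visits the node, then its left subtree, then its right subtree.
Visit 36.
At 36: go left to 37.
  Visit 37.
  At 37: go left to 5.
    5 is a leaf — visit 5.
  At 37: go right to 34.
    Visit 34.
    At 34: go left to 33.
      Visit 33.
      At 33: go left to 12.
        Visit 12.
        At 12: go left to 2.
          2 is a leaf — visit 2.
        At 12: no right child.
      At 33: go right to 8.
        8 is a leaf — visit 8.
    At 34: go right to 16.
      Visit 16.
      At 16: no left child.
      At 16: go right to 28.
        28 is a leaf — visit 28.
At 36: go right to 39.
  Visit 39.
  At 39: go left to 18.
    Visit 18.
    At 18: go left to 20.
      Visit 20.
      At 20: go left to 10.
        Visit 10.
        At 10: go left to 17.
          17 is a leaf — visit 17.
        At 10: no right child.
      At 20: no right child.
    At 18: go right to 11.
      11 is a leaf — visit 11.
  At 39: go right to 1.
    1 is a leaf — visit 1.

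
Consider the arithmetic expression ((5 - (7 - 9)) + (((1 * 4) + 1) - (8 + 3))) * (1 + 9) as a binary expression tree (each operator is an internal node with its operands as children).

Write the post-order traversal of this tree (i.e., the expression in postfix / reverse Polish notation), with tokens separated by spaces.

5 7 9 - - 1 4 * 1 + 8 3 + - + 1 9 + *

Post-order on an expression tree gives postfix notation: for each operator, emit left operand, right operand, then the operator.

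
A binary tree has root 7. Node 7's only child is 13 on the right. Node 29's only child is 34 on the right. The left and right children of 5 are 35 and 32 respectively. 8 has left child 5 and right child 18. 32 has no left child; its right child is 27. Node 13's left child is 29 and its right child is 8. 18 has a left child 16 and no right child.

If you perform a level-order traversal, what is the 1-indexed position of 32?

9

Level-order visits nodes level by level from the root, left to right within each level.
Level 0: 7
Level 1: 13
Level 2: 29, 8
Level 3: 34, 5, 18
Level 4: 35, 32, 16
Level 5: 27
Full level-order sequence: 7, 13, 29, 8, 34, 5, 18, 35, 32, 16, 27.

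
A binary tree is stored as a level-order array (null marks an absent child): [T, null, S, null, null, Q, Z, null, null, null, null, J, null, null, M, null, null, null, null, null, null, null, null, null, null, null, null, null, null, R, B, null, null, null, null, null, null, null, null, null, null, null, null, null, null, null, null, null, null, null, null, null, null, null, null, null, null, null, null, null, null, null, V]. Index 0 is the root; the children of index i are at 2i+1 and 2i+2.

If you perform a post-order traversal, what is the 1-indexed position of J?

Post-order visits the left subtree, then the right subtree, then the node.
At T: no left child.
At T: go right to S.
  At S: go left to Q.
    At Q: go left to J.
      J is a leaf — visit J.
    At Q: no right child.
    Visit Q.
  At S: go right to Z.
    At Z: no left child.
    At Z: go right to M.
      At M: go left to R.
        R is a leaf — visit R.
      At M: go right to B.
        At B: no left child.
        At B: go right to V.
          V is a leaf — visit V.
        Visit B.
      Visit M.
    Visit Z.
  Visit S.
Visit T.
Full post-order sequence: J, Q, R, V, B, M, Z, S, T.

1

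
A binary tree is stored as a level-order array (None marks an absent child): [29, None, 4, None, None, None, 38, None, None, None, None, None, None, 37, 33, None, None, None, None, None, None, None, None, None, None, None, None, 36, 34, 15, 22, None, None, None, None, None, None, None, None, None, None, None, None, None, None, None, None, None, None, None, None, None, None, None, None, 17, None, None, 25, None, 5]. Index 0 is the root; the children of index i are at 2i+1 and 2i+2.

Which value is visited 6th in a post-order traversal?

5

Post-order visits the left subtree, then the right subtree, then the node.
At 29: no left child.
At 29: go right to 4.
  At 4: no left child.
  At 4: go right to 38.
    At 38: go left to 37.
      At 37: go left to 36.
        At 36: go left to 17.
          17 is a leaf — visit 17.
        At 36: no right child.
        Visit 36.
      At 37: go right to 34.
        At 34: no left child.
        At 34: go right to 25.
          25 is a leaf — visit 25.
        Visit 34.
      Visit 37.
    At 38: go right to 33.
      At 33: go left to 15.
        At 15: no left child.
        At 15: go right to 5.
          5 is a leaf — visit 5.
        Visit 15.
      At 33: go right to 22.
        22 is a leaf — visit 22.
      Visit 33.
    Visit 38.
  Visit 4.
Visit 29.
Full post-order sequence: 17, 36, 25, 34, 37, 5, 15, 22, 33, 38, 4, 29.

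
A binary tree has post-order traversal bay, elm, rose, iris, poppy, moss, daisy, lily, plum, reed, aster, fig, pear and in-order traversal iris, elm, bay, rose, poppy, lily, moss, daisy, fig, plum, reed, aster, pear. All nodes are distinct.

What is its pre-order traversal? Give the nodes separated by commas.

pear, fig, lily, poppy, iris, rose, elm, bay, daisy, moss, aster, reed, plum

The last element of post-order is the root; it splits in-order into left and right subtrees.
Root pear: left subtree has 12 nodes {iris, elm, bay, rose, poppy, lily, moss, daisy, fig, plum, reed, aster}, right has 0 { }.
  Root fig: left subtree has 8 nodes {iris, elm, bay, rose, poppy, lily, moss, daisy}, right has 3 {plum, reed, aster}.
    Root lily: left subtree has 5 nodes {iris, elm, bay, rose, poppy}, right has 2 {moss, daisy}.
      Root poppy: left subtree has 4 nodes {iris, elm, bay, rose}, right has 0 { }.
        Root iris: left subtree has 0 nodes { }, right has 3 {elm, bay, rose}.
          Root rose: left subtree has 2 nodes {elm, bay}, right has 0 { }.
            Root elm: left subtree has 0 nodes { }, right has 1 {bay}.
      Root daisy: left subtree has 1 node {moss}, right has 0 { }.
    Root aster: left subtree has 2 nodes {plum, reed}, right has 0 { }.
      Root reed: left subtree has 1 node {plum}, right has 0 { }.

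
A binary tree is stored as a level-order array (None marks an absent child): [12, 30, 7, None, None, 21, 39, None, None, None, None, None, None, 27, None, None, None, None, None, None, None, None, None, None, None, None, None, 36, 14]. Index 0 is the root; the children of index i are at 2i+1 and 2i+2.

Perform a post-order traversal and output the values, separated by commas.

Post-order visits the left subtree, then the right subtree, then the node.
At 12: go left to 30.
  30 is a leaf — visit 30.
At 12: go right to 7.
  At 7: go left to 21.
    21 is a leaf — visit 21.
  At 7: go right to 39.
    At 39: go left to 27.
      At 27: go left to 36.
        36 is a leaf — visit 36.
      At 27: go right to 14.
        14 is a leaf — visit 14.
      Visit 27.
    At 39: no right child.
    Visit 39.
  Visit 7.
Visit 12.

30, 21, 36, 14, 27, 39, 7, 12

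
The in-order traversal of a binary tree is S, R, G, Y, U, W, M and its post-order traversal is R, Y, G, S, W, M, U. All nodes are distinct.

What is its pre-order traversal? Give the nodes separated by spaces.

The last element of post-order is the root; it splits in-order into left and right subtrees.
Root U: left subtree has 4 nodes {S, R, G, Y}, right has 2 {W, M}.
  Root S: left subtree has 0 nodes { }, right has 3 {R, G, Y}.
    Root G: left subtree has 1 node {R}, right has 1 {Y}.
  Root M: left subtree has 1 node {W}, right has 0 { }.

U S G R Y M W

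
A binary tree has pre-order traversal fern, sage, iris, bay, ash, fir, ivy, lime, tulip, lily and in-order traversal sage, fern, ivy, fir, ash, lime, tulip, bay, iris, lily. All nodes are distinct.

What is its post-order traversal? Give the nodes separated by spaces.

sage ivy fir tulip lime ash bay lily iris fern

The first element of pre-order is the root; it splits in-order into left and right subtrees.
Root fern: left subtree has 1 node {sage}, right has 8 {ivy, fir, ash, lime, tulip, bay, iris, lily}.
  Root iris: left subtree has 6 nodes {ivy, fir, ash, lime, tulip, bay}, right has 1 {lily}.
    Root bay: left subtree has 5 nodes {ivy, fir, ash, lime, tulip}, right has 0 { }.
      Root ash: left subtree has 2 nodes {ivy, fir}, right has 2 {lime, tulip}.
        Root fir: left subtree has 1 node {ivy}, right has 0 { }.
        Root lime: left subtree has 0 nodes { }, right has 1 {tulip}.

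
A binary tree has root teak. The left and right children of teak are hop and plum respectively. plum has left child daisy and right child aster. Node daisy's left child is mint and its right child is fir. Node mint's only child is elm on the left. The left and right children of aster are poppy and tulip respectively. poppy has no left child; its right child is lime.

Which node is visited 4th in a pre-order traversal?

Pre-order visits the node, then its left subtree, then its right subtree.
Visit teak.
At teak: go left to hop.
  hop is a leaf — visit hop.
At teak: go right to plum.
  Visit plum.
  At plum: go left to daisy.
    Visit daisy.
    At daisy: go left to mint.
      Visit mint.
      At mint: go left to elm.
        elm is a leaf — visit elm.
      At mint: no right child.
    At daisy: go right to fir.
      fir is a leaf — visit fir.
  At plum: go right to aster.
    Visit aster.
    At aster: go left to poppy.
      Visit poppy.
      At poppy: no left child.
      At poppy: go right to lime.
        lime is a leaf — visit lime.
    At aster: go right to tulip.
      tulip is a leaf — visit tulip.
Full pre-order sequence: teak, hop, plum, daisy, mint, elm, fir, aster, poppy, lime, tulip.

daisy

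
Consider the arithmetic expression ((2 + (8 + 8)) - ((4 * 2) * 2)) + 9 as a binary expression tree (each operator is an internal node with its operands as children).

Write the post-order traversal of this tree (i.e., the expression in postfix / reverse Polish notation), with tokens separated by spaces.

2 8 8 + + 4 2 * 2 * - 9 +

Post-order on an expression tree gives postfix notation: for each operator, emit left operand, right operand, then the operator.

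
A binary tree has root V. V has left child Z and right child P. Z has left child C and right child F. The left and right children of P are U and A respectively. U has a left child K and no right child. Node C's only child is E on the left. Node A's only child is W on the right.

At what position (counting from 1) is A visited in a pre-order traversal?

Pre-order visits the node, then its left subtree, then its right subtree.
Visit V.
At V: go left to Z.
  Visit Z.
  At Z: go left to C.
    Visit C.
    At C: go left to E.
      E is a leaf — visit E.
    At C: no right child.
  At Z: go right to F.
    F is a leaf — visit F.
At V: go right to P.
  Visit P.
  At P: go left to U.
    Visit U.
    At U: go left to K.
      K is a leaf — visit K.
    At U: no right child.
  At P: go right to A.
    Visit A.
    At A: no left child.
    At A: go right to W.
      W is a leaf — visit W.
Full pre-order sequence: V, Z, C, E, F, P, U, K, A, W.

9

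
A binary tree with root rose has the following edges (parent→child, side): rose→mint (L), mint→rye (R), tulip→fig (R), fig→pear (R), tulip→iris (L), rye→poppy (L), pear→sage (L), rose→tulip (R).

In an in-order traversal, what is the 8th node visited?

In-order visits the left subtree, then the node, then the right subtree.
At rose: go left to mint.
  At mint: no left child.
  Visit mint.
  At mint: go right to rye.
    At rye: go left to poppy.
      poppy is a leaf — visit poppy.
    Visit rye.
    At rye: no right child.
Visit rose.
At rose: go right to tulip.
  At tulip: go left to iris.
    iris is a leaf — visit iris.
  Visit tulip.
  At tulip: go right to fig.
    At fig: no left child.
    Visit fig.
    At fig: go right to pear.
      At pear: go left to sage.
        sage is a leaf — visit sage.
      Visit pear.
      At pear: no right child.
Full in-order sequence: mint, poppy, rye, rose, iris, tulip, fig, sage, pear.

sage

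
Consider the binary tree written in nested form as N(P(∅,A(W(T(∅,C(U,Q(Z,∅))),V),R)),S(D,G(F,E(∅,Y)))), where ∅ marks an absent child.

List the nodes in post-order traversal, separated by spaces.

Post-order visits the left subtree, then the right subtree, then the node.
At N: go left to P.
  At P: no left child.
  At P: go right to A.
    At A: go left to W.
      At W: go left to T.
        At T: no left child.
        At T: go right to C.
          At C: go left to U.
            U is a leaf — visit U.
          At C: go right to Q.
            At Q: go left to Z.
              Z is a leaf — visit Z.
            At Q: no right child.
            Visit Q.
          Visit C.
        Visit T.
      At W: go right to V.
        V is a leaf — visit V.
      Visit W.
    At A: go right to R.
      R is a leaf — visit R.
    Visit A.
  Visit P.
At N: go right to S.
  At S: go left to D.
    D is a leaf — visit D.
  At S: go right to G.
    At G: go left to F.
      F is a leaf — visit F.
    At G: go right to E.
      At E: no left child.
      At E: go right to Y.
        Y is a leaf — visit Y.
      Visit E.
    Visit G.
  Visit S.
Visit N.

U Z Q C T V W R A P D F Y E G S N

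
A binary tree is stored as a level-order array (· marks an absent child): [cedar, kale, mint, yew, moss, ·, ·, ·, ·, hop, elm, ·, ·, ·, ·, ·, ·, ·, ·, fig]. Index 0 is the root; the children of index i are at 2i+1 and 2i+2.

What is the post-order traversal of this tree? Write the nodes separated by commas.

Post-order visits the left subtree, then the right subtree, then the node.
At cedar: go left to kale.
  At kale: go left to yew.
    yew is a leaf — visit yew.
  At kale: go right to moss.
    At moss: go left to hop.
      At hop: go left to fig.
        fig is a leaf — visit fig.
      At hop: no right child.
      Visit hop.
    At moss: go right to elm.
      elm is a leaf — visit elm.
    Visit moss.
  Visit kale.
At cedar: go right to mint.
  mint is a leaf — visit mint.
Visit cedar.

yew, fig, hop, elm, moss, kale, mint, cedar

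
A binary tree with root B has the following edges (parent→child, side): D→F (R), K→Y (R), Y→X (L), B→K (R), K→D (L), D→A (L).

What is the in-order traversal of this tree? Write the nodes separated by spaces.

In-order visits the left subtree, then the node, then the right subtree.
At B: no left child.
Visit B.
At B: go right to K.
  At K: go left to D.
    At D: go left to A.
      A is a leaf — visit A.
    Visit D.
    At D: go right to F.
      F is a leaf — visit F.
  Visit K.
  At K: go right to Y.
    At Y: go left to X.
      X is a leaf — visit X.
    Visit Y.
    At Y: no right child.

B A D F K X Y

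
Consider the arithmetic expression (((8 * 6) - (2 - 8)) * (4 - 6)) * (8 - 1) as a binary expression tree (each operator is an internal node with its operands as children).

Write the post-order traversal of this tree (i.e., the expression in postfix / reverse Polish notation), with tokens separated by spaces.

8 6 * 2 8 - - 4 6 - * 8 1 - *

Post-order on an expression tree gives postfix notation: for each operator, emit left operand, right operand, then the operator.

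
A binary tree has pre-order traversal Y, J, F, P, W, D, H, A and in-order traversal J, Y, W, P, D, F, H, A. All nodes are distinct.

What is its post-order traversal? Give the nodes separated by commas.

J, W, D, P, A, H, F, Y

The first element of pre-order is the root; it splits in-order into left and right subtrees.
Root Y: left subtree has 1 node {J}, right has 6 {W, P, D, F, H, A}.
  Root F: left subtree has 3 nodes {W, P, D}, right has 2 {H, A}.
    Root P: left subtree has 1 node {W}, right has 1 {D}.
    Root H: left subtree has 0 nodes { }, right has 1 {A}.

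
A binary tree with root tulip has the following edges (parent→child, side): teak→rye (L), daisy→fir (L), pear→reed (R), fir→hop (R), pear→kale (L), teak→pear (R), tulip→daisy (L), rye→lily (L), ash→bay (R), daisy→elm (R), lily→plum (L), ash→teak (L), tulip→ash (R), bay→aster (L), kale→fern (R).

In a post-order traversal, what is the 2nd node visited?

fir

Post-order visits the left subtree, then the right subtree, then the node.
At tulip: go left to daisy.
  At daisy: go left to fir.
    At fir: no left child.
    At fir: go right to hop.
      hop is a leaf — visit hop.
    Visit fir.
  At daisy: go right to elm.
    elm is a leaf — visit elm.
  Visit daisy.
At tulip: go right to ash.
  At ash: go left to teak.
    At teak: go left to rye.
      At rye: go left to lily.
        At lily: go left to plum.
          plum is a leaf — visit plum.
        At lily: no right child.
        Visit lily.
      At rye: no right child.
      Visit rye.
    At teak: go right to pear.
      At pear: go left to kale.
        At kale: no left child.
        At kale: go right to fern.
          fern is a leaf — visit fern.
        Visit kale.
      At pear: go right to reed.
        reed is a leaf — visit reed.
      Visit pear.
    Visit teak.
  At ash: go right to bay.
    At bay: go left to aster.
      aster is a leaf — visit aster.
    At bay: no right child.
    Visit bay.
  Visit ash.
Visit tulip.
Full post-order sequence: hop, fir, elm, daisy, plum, lily, rye, fern, kale, reed, pear, teak, aster, bay, ash, tulip.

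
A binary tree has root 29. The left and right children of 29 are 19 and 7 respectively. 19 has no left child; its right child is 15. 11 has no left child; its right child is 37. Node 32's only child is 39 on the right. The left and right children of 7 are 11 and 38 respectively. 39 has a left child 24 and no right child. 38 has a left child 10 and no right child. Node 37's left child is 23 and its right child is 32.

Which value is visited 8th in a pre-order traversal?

Pre-order visits the node, then its left subtree, then its right subtree.
Visit 29.
At 29: go left to 19.
  Visit 19.
  At 19: no left child.
  At 19: go right to 15.
    15 is a leaf — visit 15.
At 29: go right to 7.
  Visit 7.
  At 7: go left to 11.
    Visit 11.
    At 11: no left child.
    At 11: go right to 37.
      Visit 37.
      At 37: go left to 23.
        23 is a leaf — visit 23.
      At 37: go right to 32.
        Visit 32.
        At 32: no left child.
        At 32: go right to 39.
          Visit 39.
          At 39: go left to 24.
            24 is a leaf — visit 24.
          At 39: no right child.
  At 7: go right to 38.
    Visit 38.
    At 38: go left to 10.
      10 is a leaf — visit 10.
    At 38: no right child.
Full pre-order sequence: 29, 19, 15, 7, 11, 37, 23, 32, 39, 24, 38, 10.

32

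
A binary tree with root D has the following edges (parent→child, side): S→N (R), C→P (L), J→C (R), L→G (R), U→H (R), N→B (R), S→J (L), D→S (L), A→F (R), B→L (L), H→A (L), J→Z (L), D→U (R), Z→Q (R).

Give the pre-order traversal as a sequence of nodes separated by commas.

Pre-order visits the node, then its left subtree, then its right subtree.
Visit D.
At D: go left to S.
  Visit S.
  At S: go left to J.
    Visit J.
    At J: go left to Z.
      Visit Z.
      At Z: no left child.
      At Z: go right to Q.
        Q is a leaf — visit Q.
    At J: go right to C.
      Visit C.
      At C: go left to P.
        P is a leaf — visit P.
      At C: no right child.
  At S: go right to N.
    Visit N.
    At N: no left child.
    At N: go right to B.
      Visit B.
      At B: go left to L.
        Visit L.
        At L: no left child.
        At L: go right to G.
          G is a leaf — visit G.
      At B: no right child.
At D: go right to U.
  Visit U.
  At U: no left child.
  At U: go right to H.
    Visit H.
    At H: go left to A.
      Visit A.
      At A: no left child.
      At A: go right to F.
        F is a leaf — visit F.
    At H: no right child.

D, S, J, Z, Q, C, P, N, B, L, G, U, H, A, F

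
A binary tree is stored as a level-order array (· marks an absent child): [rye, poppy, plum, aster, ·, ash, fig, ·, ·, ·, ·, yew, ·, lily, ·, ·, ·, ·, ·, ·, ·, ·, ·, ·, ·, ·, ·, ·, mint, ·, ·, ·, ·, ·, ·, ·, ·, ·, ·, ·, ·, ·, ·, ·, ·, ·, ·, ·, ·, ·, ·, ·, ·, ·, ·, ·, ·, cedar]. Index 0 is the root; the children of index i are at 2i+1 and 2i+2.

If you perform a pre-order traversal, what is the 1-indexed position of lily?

Pre-order visits the node, then its left subtree, then its right subtree.
Visit rye.
At rye: go left to poppy.
  Visit poppy.
  At poppy: go left to aster.
    aster is a leaf — visit aster.
  At poppy: no right child.
At rye: go right to plum.
  Visit plum.
  At plum: go left to ash.
    Visit ash.
    At ash: go left to yew.
      yew is a leaf — visit yew.
    At ash: no right child.
  At plum: go right to fig.
    Visit fig.
    At fig: go left to lily.
      Visit lily.
      At lily: no left child.
      At lily: go right to mint.
        Visit mint.
        At mint: go left to cedar.
          cedar is a leaf — visit cedar.
        At mint: no right child.
    At fig: no right child.
Full pre-order sequence: rye, poppy, aster, plum, ash, yew, fig, lily, mint, cedar.

8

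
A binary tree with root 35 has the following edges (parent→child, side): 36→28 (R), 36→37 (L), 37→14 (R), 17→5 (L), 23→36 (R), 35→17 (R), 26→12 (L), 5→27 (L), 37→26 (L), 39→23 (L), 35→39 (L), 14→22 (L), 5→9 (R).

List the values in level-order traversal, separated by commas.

Level-order visits nodes level by level from the root, left to right within each level.
Level 0: 35
Level 1: 39, 17
Level 2: 23, 5
Level 3: 36, 27, 9
Level 4: 37, 28
Level 5: 26, 14
Level 6: 12, 22

35, 39, 17, 23, 5, 36, 27, 9, 37, 28, 26, 14, 12, 22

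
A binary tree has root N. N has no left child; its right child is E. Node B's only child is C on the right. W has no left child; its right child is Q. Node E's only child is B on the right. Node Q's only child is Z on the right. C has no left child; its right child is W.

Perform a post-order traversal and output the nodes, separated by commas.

Z, Q, W, C, B, E, N

Post-order visits the left subtree, then the right subtree, then the node.
At N: no left child.
At N: go right to E.
  At E: no left child.
  At E: go right to B.
    At B: no left child.
    At B: go right to C.
      At C: no left child.
      At C: go right to W.
        At W: no left child.
        At W: go right to Q.
          At Q: no left child.
          At Q: go right to Z.
            Z is a leaf — visit Z.
          Visit Q.
        Visit W.
      Visit C.
    Visit B.
  Visit E.
Visit N.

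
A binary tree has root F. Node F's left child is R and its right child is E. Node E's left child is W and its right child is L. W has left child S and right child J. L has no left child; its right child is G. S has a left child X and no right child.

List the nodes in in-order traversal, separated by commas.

In-order visits the left subtree, then the node, then the right subtree.
At F: go left to R.
  R is a leaf — visit R.
Visit F.
At F: go right to E.
  At E: go left to W.
    At W: go left to S.
      At S: go left to X.
        X is a leaf — visit X.
      Visit S.
      At S: no right child.
    Visit W.
    At W: go right to J.
      J is a leaf — visit J.
  Visit E.
  At E: go right to L.
    At L: no left child.
    Visit L.
    At L: go right to G.
      G is a leaf — visit G.

R, F, X, S, W, J, E, L, G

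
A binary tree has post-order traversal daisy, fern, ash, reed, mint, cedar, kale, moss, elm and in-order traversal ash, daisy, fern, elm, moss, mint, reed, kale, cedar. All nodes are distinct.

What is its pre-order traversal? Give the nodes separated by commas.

elm, ash, fern, daisy, moss, kale, mint, reed, cedar

The last element of post-order is the root; it splits in-order into left and right subtrees.
Root elm: left subtree has 3 nodes {ash, daisy, fern}, right has 5 {moss, mint, reed, kale, cedar}.
  Root ash: left subtree has 0 nodes { }, right has 2 {daisy, fern}.
    Root fern: left subtree has 1 node {daisy}, right has 0 { }.
  Root moss: left subtree has 0 nodes { }, right has 4 {mint, reed, kale, cedar}.
    Root kale: left subtree has 2 nodes {mint, reed}, right has 1 {cedar}.
      Root mint: left subtree has 0 nodes { }, right has 1 {reed}.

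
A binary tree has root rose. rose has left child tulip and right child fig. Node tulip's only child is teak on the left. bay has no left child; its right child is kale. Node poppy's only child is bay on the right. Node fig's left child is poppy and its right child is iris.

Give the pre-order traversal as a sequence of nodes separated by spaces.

rose tulip teak fig poppy bay kale iris

Pre-order visits the node, then its left subtree, then its right subtree.
Visit rose.
At rose: go left to tulip.
  Visit tulip.
  At tulip: go left to teak.
    teak is a leaf — visit teak.
  At tulip: no right child.
At rose: go right to fig.
  Visit fig.
  At fig: go left to poppy.
    Visit poppy.
    At poppy: no left child.
    At poppy: go right to bay.
      Visit bay.
      At bay: no left child.
      At bay: go right to kale.
        kale is a leaf — visit kale.
  At fig: go right to iris.
    iris is a leaf — visit iris.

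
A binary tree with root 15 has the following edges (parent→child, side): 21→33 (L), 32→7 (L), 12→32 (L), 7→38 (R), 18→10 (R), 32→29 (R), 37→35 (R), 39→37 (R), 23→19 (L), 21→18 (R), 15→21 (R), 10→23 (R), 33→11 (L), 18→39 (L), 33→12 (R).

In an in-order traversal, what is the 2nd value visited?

In-order visits the left subtree, then the node, then the right subtree.
At 15: no left child.
Visit 15.
At 15: go right to 21.
  At 21: go left to 33.
    At 33: go left to 11.
      11 is a leaf — visit 11.
    Visit 33.
    At 33: go right to 12.
      At 12: go left to 32.
        At 32: go left to 7.
          At 7: no left child.
          Visit 7.
          At 7: go right to 38.
            38 is a leaf — visit 38.
        Visit 32.
        At 32: go right to 29.
          29 is a leaf — visit 29.
      Visit 12.
      At 12: no right child.
  Visit 21.
  At 21: go right to 18.
    At 18: go left to 39.
      At 39: no left child.
      Visit 39.
      At 39: go right to 37.
        At 37: no left child.
        Visit 37.
        At 37: go right to 35.
          35 is a leaf — visit 35.
    Visit 18.
    At 18: go right to 10.
      At 10: no left child.
      Visit 10.
      At 10: go right to 23.
        At 23: go left to 19.
          19 is a leaf — visit 19.
        Visit 23.
        At 23: no right child.
Full in-order sequence: 15, 11, 33, 7, 38, 32, 29, 12, 21, 39, 37, 35, 18, 10, 19, 23.

11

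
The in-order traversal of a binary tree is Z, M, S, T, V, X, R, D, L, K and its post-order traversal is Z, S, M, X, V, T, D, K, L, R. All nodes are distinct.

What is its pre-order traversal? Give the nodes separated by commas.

The last element of post-order is the root; it splits in-order into left and right subtrees.
Root R: left subtree has 6 nodes {Z, M, S, T, V, X}, right has 3 {D, L, K}.
  Root T: left subtree has 3 nodes {Z, M, S}, right has 2 {V, X}.
    Root M: left subtree has 1 node {Z}, right has 1 {S}.
    Root V: left subtree has 0 nodes { }, right has 1 {X}.
  Root L: left subtree has 1 node {D}, right has 1 {K}.

R, T, M, Z, S, V, X, L, D, K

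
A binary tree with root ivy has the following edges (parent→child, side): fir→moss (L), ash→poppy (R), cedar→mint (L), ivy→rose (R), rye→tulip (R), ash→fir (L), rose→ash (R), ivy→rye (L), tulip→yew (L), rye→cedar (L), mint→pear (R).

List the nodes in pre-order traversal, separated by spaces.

Pre-order visits the node, then its left subtree, then its right subtree.
Visit ivy.
At ivy: go left to rye.
  Visit rye.
  At rye: go left to cedar.
    Visit cedar.
    At cedar: go left to mint.
      Visit mint.
      At mint: no left child.
      At mint: go right to pear.
        pear is a leaf — visit pear.
    At cedar: no right child.
  At rye: go right to tulip.
    Visit tulip.
    At tulip: go left to yew.
      yew is a leaf — visit yew.
    At tulip: no right child.
At ivy: go right to rose.
  Visit rose.
  At rose: no left child.
  At rose: go right to ash.
    Visit ash.
    At ash: go left to fir.
      Visit fir.
      At fir: go left to moss.
        moss is a leaf — visit moss.
      At fir: no right child.
    At ash: go right to poppy.
      poppy is a leaf — visit poppy.

ivy rye cedar mint pear tulip yew rose ash fir moss poppy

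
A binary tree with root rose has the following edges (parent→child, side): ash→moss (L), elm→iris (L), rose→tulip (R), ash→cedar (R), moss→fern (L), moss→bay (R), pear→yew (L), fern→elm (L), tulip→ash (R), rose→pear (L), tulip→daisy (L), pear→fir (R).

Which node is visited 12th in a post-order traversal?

Post-order visits the left subtree, then the right subtree, then the node.
At rose: go left to pear.
  At pear: go left to yew.
    yew is a leaf — visit yew.
  At pear: go right to fir.
    fir is a leaf — visit fir.
  Visit pear.
At rose: go right to tulip.
  At tulip: go left to daisy.
    daisy is a leaf — visit daisy.
  At tulip: go right to ash.
    At ash: go left to moss.
      At moss: go left to fern.
        At fern: go left to elm.
          At elm: go left to iris.
            iris is a leaf — visit iris.
          At elm: no right child.
          Visit elm.
        At fern: no right child.
        Visit fern.
      At moss: go right to bay.
        bay is a leaf — visit bay.
      Visit moss.
    At ash: go right to cedar.
      cedar is a leaf — visit cedar.
    Visit ash.
  Visit tulip.
Visit rose.
Full post-order sequence: yew, fir, pear, daisy, iris, elm, fern, bay, moss, cedar, ash, tulip, rose.

tulip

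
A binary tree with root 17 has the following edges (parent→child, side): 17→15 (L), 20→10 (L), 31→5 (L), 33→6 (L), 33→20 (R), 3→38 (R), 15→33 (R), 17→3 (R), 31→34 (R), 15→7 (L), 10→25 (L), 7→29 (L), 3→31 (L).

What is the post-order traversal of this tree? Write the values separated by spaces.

29 7 6 25 10 20 33 15 5 34 31 38 3 17

Post-order visits the left subtree, then the right subtree, then the node.
At 17: go left to 15.
  At 15: go left to 7.
    At 7: go left to 29.
      29 is a leaf — visit 29.
    At 7: no right child.
    Visit 7.
  At 15: go right to 33.
    At 33: go left to 6.
      6 is a leaf — visit 6.
    At 33: go right to 20.
      At 20: go left to 10.
        At 10: go left to 25.
          25 is a leaf — visit 25.
        At 10: no right child.
        Visit 10.
      At 20: no right child.
      Visit 20.
    Visit 33.
  Visit 15.
At 17: go right to 3.
  At 3: go left to 31.
    At 31: go left to 5.
      5 is a leaf — visit 5.
    At 31: go right to 34.
      34 is a leaf — visit 34.
    Visit 31.
  At 3: go right to 38.
    38 is a leaf — visit 38.
  Visit 3.
Visit 17.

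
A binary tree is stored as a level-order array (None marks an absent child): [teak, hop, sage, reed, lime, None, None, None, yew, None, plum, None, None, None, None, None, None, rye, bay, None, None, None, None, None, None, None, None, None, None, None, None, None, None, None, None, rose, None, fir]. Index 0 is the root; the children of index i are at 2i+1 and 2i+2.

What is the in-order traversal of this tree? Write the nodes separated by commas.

reed, rose, rye, yew, fir, bay, hop, lime, plum, teak, sage

In-order visits the left subtree, then the node, then the right subtree.
At teak: go left to hop.
  At hop: go left to reed.
    At reed: no left child.
    Visit reed.
    At reed: go right to yew.
      At yew: go left to rye.
        At rye: go left to rose.
          rose is a leaf — visit rose.
        Visit rye.
        At rye: no right child.
      Visit yew.
      At yew: go right to bay.
        At bay: go left to fir.
          fir is a leaf — visit fir.
        Visit bay.
        At bay: no right child.
  Visit hop.
  At hop: go right to lime.
    At lime: no left child.
    Visit lime.
    At lime: go right to plum.
      plum is a leaf — visit plum.
Visit teak.
At teak: go right to sage.
  sage is a leaf — visit sage.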